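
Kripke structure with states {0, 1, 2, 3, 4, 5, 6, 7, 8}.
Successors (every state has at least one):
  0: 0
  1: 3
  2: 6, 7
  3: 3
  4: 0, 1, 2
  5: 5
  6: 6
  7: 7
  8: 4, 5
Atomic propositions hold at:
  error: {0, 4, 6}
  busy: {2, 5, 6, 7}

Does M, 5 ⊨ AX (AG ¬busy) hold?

Sat(¬busy) = {0, 1, 3, 4, 8}
AG ¬busy: greatest fixpoint, start Z0 = {0, 1, 3, 4, 8}, keep only states in Sat with every successor in Z. Z1 = {0, 1, 3}; fixed.
Sat(AG ¬busy) = {0, 1, 3}
Sat(AX (AG ¬busy)) = {s : every successor in {0, 1, 3}} = {0, 1, 3}
5 ∉ Sat(AX (AG ¬busy)) = {0, 1, 3}, so the formula does not hold at 5.

No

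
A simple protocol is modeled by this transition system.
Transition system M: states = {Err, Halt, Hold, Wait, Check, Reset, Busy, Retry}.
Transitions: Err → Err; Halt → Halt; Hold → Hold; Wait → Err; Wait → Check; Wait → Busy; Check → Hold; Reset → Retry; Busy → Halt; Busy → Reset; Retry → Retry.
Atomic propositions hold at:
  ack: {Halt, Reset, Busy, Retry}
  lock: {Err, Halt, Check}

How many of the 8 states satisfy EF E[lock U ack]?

E[lock U ack]: least fixpoint, start Z0 = Sat(ack) = {Halt, Reset, Busy, Retry}, add states in Sat(lock) with some successor in Z. Already a fixed point.
Sat(E[lock U ack]) = {Halt, Reset, Busy, Retry}
EF E[lock U ack]: least fixpoint, start Z0 = {Halt, Reset, Busy, Retry}, add states with some successor in Z. Z1 = {Halt, Wait, Reset, Busy, Retry}; fixed.
Sat(EF E[lock U ack]) = {Halt, Wait, Reset, Busy, Retry}
|Sat(EF E[lock U ack])| = |{Halt, Wait, Reset, Busy, Retry}| = 5.

5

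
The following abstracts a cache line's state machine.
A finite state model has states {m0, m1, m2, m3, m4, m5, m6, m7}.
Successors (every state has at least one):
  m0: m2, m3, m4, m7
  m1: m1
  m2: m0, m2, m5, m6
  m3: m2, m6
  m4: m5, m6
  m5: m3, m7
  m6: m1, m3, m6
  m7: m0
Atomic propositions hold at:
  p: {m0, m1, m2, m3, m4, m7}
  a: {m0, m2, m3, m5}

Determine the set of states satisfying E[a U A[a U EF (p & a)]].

{m0, m2, m3, m4, m5, m6, m7}

Sat(p & a) = {m0, m2, m3}
EF (p & a): least fixpoint, start Z0 = {m0, m2, m3}, add states with some successor in Z. Z1 = {m0, m2, m3, m5, m6, m7}; Z2 = {m0, m2, m3, m4, m5, m6, m7}; fixed.
Sat(EF (p & a)) = {m0, m2, m3, m4, m5, m6, m7}
A[a U EF (p & a)]: least fixpoint, start Z0 = Sat(EF (p & a)) = {m0, m2, m3, m4, m5, m6, m7}, add states in Sat(a) with every successor in Z. Already a fixed point.
Sat(A[a U EF (p & a)]) = {m0, m2, m3, m4, m5, m6, m7}
E[a U A[a U EF (p & a)]]: least fixpoint, start Z0 = Sat(A[a U EF (p & a)]) = {m0, m2, m3, m4, m5, m6, m7}, add states in Sat(a) with some successor in Z. Already a fixed point.
Sat(E[a U A[a U EF (p & a)]]) = {m0, m2, m3, m4, m5, m6, m7}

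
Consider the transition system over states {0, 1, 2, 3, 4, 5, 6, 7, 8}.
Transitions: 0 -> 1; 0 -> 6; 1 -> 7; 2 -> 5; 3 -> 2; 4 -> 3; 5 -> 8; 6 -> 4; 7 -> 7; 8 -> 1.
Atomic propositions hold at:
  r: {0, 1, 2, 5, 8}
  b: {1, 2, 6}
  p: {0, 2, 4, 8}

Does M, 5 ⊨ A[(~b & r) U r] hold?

Sat(~b) = {0, 3, 4, 5, 7, 8}
Sat(~b & r) = {0, 5, 8}
A[(~b & r) U r]: least fixpoint, start Z0 = Sat(r) = {0, 1, 2, 5, 8}, add states in Sat(~b & r) with every successor in Z. Already a fixed point.
Sat(A[(~b & r) U r]) = {0, 1, 2, 5, 8}
5 ∈ Sat(A[(~b & r) U r]) = {0, 1, 2, 5, 8}, so the formula holds at 5.

Yes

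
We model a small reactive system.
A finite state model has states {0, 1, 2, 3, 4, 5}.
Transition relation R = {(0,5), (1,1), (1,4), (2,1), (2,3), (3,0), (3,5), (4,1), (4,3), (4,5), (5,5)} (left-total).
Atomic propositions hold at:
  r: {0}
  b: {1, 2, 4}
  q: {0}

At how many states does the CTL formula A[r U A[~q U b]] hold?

Sat(~q) = {1, 2, 3, 4, 5}
A[~q U b]: least fixpoint, start Z0 = Sat(b) = {1, 2, 4}, add states in Sat(~q) with every successor in Z. Already a fixed point.
Sat(A[~q U b]) = {1, 2, 4}
A[r U A[~q U b]]: least fixpoint, start Z0 = Sat(A[~q U b]) = {1, 2, 4}, add states in Sat(r) with every successor in Z. Already a fixed point.
Sat(A[r U A[~q U b]]) = {1, 2, 4}
|Sat(A[r U A[~q U b]])| = |{1, 2, 4}| = 3.

3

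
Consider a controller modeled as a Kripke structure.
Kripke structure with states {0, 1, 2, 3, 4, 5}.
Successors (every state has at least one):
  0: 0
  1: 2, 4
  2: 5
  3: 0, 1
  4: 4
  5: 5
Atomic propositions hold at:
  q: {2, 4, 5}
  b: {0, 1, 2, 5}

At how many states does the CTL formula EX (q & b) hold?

3

Sat(q & b) = {2, 5}
Sat(EX (q & b)) = {s : some successor in {2, 5}} = {1, 2, 5}
|Sat(EX (q & b))| = |{1, 2, 5}| = 3.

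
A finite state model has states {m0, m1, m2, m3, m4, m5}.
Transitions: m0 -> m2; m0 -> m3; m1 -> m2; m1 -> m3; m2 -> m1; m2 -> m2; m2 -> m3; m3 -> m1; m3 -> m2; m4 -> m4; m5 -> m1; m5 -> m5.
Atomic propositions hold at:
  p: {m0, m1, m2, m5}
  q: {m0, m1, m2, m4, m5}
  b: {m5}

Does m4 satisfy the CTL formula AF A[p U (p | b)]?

No

Sat(p | b) = {m0, m1, m2, m5}
A[p U (p | b)]: least fixpoint, start Z0 = Sat((p | b)) = {m0, m1, m2, m5}, add states in Sat(p) with every successor in Z. Already a fixed point.
Sat(A[p U (p | b)]) = {m0, m1, m2, m5}
AF A[p U (p | b)]: least fixpoint, start Z0 = {m0, m1, m2, m5}, add states with every successor in Z. Z1 = {m0, m1, m2, m3, m5}; fixed.
Sat(AF A[p U (p | b)]) = {m0, m1, m2, m3, m5}
m4 ∉ Sat(AF A[p U (p | b)]) = {m0, m1, m2, m3, m5}, so the formula does not hold at m4.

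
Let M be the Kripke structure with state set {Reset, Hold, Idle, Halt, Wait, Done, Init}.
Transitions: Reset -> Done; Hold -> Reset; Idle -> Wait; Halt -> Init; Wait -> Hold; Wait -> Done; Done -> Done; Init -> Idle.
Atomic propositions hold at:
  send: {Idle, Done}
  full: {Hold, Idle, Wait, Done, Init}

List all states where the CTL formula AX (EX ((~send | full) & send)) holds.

{Reset, Hold, Idle, Halt, Done}

Sat(~send) = {Reset, Hold, Halt, Wait, Init}
Sat(~send | full) = {Reset, Hold, Idle, Halt, Wait, Done, Init}
Sat((~send | full) & send) = {Idle, Done}
Sat(EX ((~send | full) & send)) = {s : some successor in {Idle, Done}} = {Reset, Wait, Done, Init}
Sat(AX (EX ((~send | full) & send))) = {s : every successor in {Reset, Wait, Done, Init}} = {Reset, Hold, Idle, Halt, Done}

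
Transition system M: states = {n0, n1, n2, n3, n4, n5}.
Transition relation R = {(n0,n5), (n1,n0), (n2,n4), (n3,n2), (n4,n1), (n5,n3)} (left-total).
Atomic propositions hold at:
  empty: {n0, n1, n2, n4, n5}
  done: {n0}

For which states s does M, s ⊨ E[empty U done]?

E[empty U done]: least fixpoint, start Z0 = Sat(done) = {n0}, add states in Sat(empty) with some successor in Z. Z1 = {n0, n1}; Z2 = {n0, n1, n4}; Z3 = {n0, n1, n2, n4}; fixed.
Sat(E[empty U done]) = {n0, n1, n2, n4}

{n0, n1, n2, n4}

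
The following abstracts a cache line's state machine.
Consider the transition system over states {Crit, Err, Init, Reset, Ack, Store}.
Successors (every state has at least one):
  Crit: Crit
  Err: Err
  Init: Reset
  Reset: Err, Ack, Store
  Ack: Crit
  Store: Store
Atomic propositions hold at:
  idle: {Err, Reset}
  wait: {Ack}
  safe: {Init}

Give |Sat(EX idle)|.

Sat(EX idle) = {s : some successor in {Err, Reset}} = {Err, Init, Reset}
|Sat(EX idle)| = |{Err, Init, Reset}| = 3.

3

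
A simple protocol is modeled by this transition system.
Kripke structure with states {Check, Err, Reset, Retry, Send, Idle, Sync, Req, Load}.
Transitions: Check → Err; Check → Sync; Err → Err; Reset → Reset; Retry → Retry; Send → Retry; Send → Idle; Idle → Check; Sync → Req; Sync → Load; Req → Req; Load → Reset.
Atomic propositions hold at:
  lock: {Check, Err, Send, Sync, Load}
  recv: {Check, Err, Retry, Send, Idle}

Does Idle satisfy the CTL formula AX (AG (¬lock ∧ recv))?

Sat(¬lock) = {Reset, Retry, Idle, Req}
Sat(¬lock ∧ recv) = {Retry, Idle}
AG (¬lock ∧ recv): greatest fixpoint, start Z0 = {Retry, Idle}, keep only states in Sat with every successor in Z. Z1 = {Retry}; fixed.
Sat(AG (¬lock ∧ recv)) = {Retry}
Sat(AX (AG (¬lock ∧ recv))) = {s : every successor in {Retry}} = {Retry}
Idle ∉ Sat(AX (AG (¬lock ∧ recv))) = {Retry}, so the formula does not hold at Idle.

No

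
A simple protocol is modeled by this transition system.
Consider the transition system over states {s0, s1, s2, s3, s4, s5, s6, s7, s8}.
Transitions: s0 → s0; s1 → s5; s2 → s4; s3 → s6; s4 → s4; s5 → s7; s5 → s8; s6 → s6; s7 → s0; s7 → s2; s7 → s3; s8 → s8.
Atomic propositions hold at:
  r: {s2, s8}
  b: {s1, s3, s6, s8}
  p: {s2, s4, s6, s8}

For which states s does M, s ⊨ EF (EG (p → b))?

{s0, s1, s3, s5, s6, s7, s8}

Sat(p → b) = {s0, s1, s3, s5, s6, s7, s8}
EG (p → b): greatest fixpoint, start Z0 = {s0, s1, s3, s5, s6, s7, s8}, keep only states in Sat with some successor in Z. Already a fixed point.
Sat(EG (p → b)) = {s0, s1, s3, s5, s6, s7, s8}
EF (EG (p → b)): least fixpoint, start Z0 = {s0, s1, s3, s5, s6, s7, s8}, add states with some successor in Z. Already a fixed point.
Sat(EF (EG (p → b))) = {s0, s1, s3, s5, s6, s7, s8}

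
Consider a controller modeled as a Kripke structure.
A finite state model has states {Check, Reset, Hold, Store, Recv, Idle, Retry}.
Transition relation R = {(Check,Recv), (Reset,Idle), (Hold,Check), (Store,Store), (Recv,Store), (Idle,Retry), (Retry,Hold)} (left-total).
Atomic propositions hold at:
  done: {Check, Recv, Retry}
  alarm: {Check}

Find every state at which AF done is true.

{Check, Reset, Hold, Recv, Idle, Retry}

AF done: least fixpoint, start Z0 = {Check, Recv, Retry}, add states with every successor in Z. Z1 = {Check, Hold, Recv, Idle, Retry}; Z2 = {Check, Reset, Hold, Recv, Idle, Retry}; fixed.
Sat(AF done) = {Check, Reset, Hold, Recv, Idle, Retry}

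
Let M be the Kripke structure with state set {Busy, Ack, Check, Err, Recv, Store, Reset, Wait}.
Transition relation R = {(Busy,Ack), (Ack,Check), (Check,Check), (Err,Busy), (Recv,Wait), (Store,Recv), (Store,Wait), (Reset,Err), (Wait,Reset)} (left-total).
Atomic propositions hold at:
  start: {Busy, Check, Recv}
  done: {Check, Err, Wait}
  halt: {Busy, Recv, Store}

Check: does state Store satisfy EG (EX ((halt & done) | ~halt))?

Sat(halt & done) = ∅
Sat(~halt) = {Ack, Check, Err, Reset, Wait}
Sat((halt & done) | ~halt) = {Ack, Check, Err, Reset, Wait}
Sat(EX ((halt & done) | ~halt)) = {s : some successor in {Ack, Check, Err, Reset, Wait}} = {Busy, Ack, Check, Recv, Store, Reset, Wait}
EG (EX ((halt & done) | ~halt)): greatest fixpoint, start Z0 = {Busy, Ack, Check, Recv, Store, Reset, Wait}, keep only states in Sat with some successor in Z. Z1 = {Busy, Ack, Check, Recv, Store, Wait}; Z2 = {Busy, Ack, Check, Recv, Store}; Z3 = {Busy, Ack, Check, Store}; Z4 = {Busy, Ack, Check}; fixed.
Sat(EG (EX ((halt & done) | ~halt))) = {Busy, Ack, Check}
Store ∉ Sat(EG (EX ((halt & done) | ~halt))) = {Busy, Ack, Check}, so the formula does not hold at Store.

No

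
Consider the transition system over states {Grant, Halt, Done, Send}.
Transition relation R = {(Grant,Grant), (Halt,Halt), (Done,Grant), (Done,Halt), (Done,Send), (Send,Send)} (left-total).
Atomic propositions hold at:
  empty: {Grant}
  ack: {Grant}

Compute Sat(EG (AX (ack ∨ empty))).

{Grant}

Sat(ack ∨ empty) = {Grant}
Sat(AX (ack ∨ empty)) = {s : every successor in {Grant}} = {Grant}
EG (AX (ack ∨ empty)): greatest fixpoint, start Z0 = {Grant}, keep only states in Sat with some successor in Z. Already a fixed point.
Sat(EG (AX (ack ∨ empty))) = {Grant}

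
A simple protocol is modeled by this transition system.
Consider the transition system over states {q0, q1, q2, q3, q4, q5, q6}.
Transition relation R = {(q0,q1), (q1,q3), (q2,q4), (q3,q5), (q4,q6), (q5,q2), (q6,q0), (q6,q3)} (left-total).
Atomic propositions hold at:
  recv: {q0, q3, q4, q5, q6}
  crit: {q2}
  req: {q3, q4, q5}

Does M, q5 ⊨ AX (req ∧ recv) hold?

Sat(req ∧ recv) = {q3, q4, q5}
Sat(AX (req ∧ recv)) = {s : every successor in {q3, q4, q5}} = {q1, q2, q3}
q5 ∉ Sat(AX (req ∧ recv)) = {q1, q2, q3}, so the formula does not hold at q5.

No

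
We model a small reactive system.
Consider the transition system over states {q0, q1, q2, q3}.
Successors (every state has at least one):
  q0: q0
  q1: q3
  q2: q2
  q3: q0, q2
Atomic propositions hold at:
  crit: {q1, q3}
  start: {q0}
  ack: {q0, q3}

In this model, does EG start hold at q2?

EG start: greatest fixpoint, start Z0 = {q0}, keep only states in Sat with some successor in Z. Already a fixed point.
Sat(EG start) = {q0}
q2 ∉ Sat(EG start) = {q0}, so the formula does not hold at q2.

No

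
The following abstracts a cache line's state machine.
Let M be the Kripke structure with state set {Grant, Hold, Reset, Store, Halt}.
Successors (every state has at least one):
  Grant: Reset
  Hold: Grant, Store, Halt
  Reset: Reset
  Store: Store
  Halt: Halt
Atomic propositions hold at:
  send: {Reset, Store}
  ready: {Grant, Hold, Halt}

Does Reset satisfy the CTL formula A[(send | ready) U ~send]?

No

Sat(send | ready) = {Grant, Hold, Reset, Store, Halt}
Sat(~send) = {Grant, Hold, Halt}
A[(send | ready) U ~send]: least fixpoint, start Z0 = Sat(~send) = {Grant, Hold, Halt}, add states in Sat(send | ready) with every successor in Z. Already a fixed point.
Sat(A[(send | ready) U ~send]) = {Grant, Hold, Halt}
Reset ∉ Sat(A[(send | ready) U ~send]) = {Grant, Hold, Halt}, so the formula does not hold at Reset.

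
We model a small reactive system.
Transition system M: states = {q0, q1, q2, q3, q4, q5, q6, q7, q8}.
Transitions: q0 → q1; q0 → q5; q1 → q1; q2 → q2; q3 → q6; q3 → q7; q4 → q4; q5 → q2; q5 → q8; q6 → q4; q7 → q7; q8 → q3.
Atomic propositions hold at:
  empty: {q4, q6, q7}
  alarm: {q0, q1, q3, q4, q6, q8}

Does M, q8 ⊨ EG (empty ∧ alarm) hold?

Sat(empty ∧ alarm) = {q4, q6}
EG (empty ∧ alarm): greatest fixpoint, start Z0 = {q4, q6}, keep only states in Sat with some successor in Z. Already a fixed point.
Sat(EG (empty ∧ alarm)) = {q4, q6}
q8 ∉ Sat(EG (empty ∧ alarm)) = {q4, q6}, so the formula does not hold at q8.

No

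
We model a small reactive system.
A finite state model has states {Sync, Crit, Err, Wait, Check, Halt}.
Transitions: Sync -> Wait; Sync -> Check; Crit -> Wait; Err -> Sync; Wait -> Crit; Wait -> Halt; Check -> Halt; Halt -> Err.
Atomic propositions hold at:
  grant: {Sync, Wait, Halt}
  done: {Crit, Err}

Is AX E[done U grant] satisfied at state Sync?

E[done U grant]: least fixpoint, start Z0 = Sat(grant) = {Sync, Wait, Halt}, add states in Sat(done) with some successor in Z. Z1 = {Sync, Crit, Err, Wait, Halt}; fixed.
Sat(E[done U grant]) = {Sync, Crit, Err, Wait, Halt}
Sat(AX E[done U grant]) = {s : every successor in {Sync, Crit, Err, Wait, Halt}} = {Crit, Err, Wait, Check, Halt}
Sync ∉ Sat(AX E[done U grant]) = {Crit, Err, Wait, Check, Halt}, so the formula does not hold at Sync.

No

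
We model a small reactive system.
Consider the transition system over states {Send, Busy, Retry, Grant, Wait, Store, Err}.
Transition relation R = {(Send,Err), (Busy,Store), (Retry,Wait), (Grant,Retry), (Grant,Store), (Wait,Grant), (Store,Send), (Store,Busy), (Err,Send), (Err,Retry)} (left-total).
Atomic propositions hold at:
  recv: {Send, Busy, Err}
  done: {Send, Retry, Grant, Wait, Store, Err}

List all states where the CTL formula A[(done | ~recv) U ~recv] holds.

{Retry, Grant, Wait, Store}

Sat(~recv) = {Retry, Grant, Wait, Store}
Sat(done | ~recv) = {Send, Retry, Grant, Wait, Store, Err}
A[(done | ~recv) U ~recv]: least fixpoint, start Z0 = Sat(~recv) = {Retry, Grant, Wait, Store}, add states in Sat(done | ~recv) with every successor in Z. Already a fixed point.
Sat(A[(done | ~recv) U ~recv]) = {Retry, Grant, Wait, Store}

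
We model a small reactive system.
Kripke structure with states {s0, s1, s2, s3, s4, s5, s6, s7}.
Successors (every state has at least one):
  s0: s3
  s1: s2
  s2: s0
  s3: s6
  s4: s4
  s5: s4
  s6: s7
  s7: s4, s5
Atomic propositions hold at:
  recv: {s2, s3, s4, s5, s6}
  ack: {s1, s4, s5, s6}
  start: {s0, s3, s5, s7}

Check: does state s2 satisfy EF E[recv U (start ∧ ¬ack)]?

Sat(¬ack) = {s0, s2, s3, s7}
Sat(start ∧ ¬ack) = {s0, s3, s7}
E[recv U (start ∧ ¬ack)]: least fixpoint, start Z0 = Sat((start ∧ ¬ack)) = {s0, s3, s7}, add states in Sat(recv) with some successor in Z. Z1 = {s0, s2, s3, s6, s7}; fixed.
Sat(E[recv U (start ∧ ¬ack)]) = {s0, s2, s3, s6, s7}
EF E[recv U (start ∧ ¬ack)]: least fixpoint, start Z0 = {s0, s2, s3, s6, s7}, add states with some successor in Z. Z1 = {s0, s1, s2, s3, s6, s7}; fixed.
Sat(EF E[recv U (start ∧ ¬ack)]) = {s0, s1, s2, s3, s6, s7}
s2 ∈ Sat(EF E[recv U (start ∧ ¬ack)]) = {s0, s1, s2, s3, s6, s7}, so the formula holds at s2.

Yes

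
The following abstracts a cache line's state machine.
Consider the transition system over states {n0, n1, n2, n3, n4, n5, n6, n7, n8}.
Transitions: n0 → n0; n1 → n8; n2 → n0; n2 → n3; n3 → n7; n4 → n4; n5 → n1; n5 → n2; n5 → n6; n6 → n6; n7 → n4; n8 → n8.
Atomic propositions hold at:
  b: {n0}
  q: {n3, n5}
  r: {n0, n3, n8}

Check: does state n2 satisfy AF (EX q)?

Sat(EX q) = {s : some successor in {n3, n5}} = {n2}
AF (EX q): least fixpoint, start Z0 = {n2}, add states with every successor in Z. Already a fixed point.
Sat(AF (EX q)) = {n2}
n2 ∈ Sat(AF (EX q)) = {n2}, so the formula holds at n2.

Yes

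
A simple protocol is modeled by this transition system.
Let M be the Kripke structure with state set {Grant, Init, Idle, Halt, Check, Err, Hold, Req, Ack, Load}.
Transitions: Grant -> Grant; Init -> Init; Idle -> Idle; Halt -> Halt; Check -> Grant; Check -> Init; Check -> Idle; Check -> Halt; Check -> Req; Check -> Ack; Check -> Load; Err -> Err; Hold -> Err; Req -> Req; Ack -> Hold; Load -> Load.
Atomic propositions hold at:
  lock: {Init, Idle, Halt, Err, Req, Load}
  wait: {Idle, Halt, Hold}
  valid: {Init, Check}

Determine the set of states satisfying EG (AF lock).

{Init, Idle, Halt, Err, Hold, Req, Ack, Load}

AF lock: least fixpoint, start Z0 = {Init, Idle, Halt, Err, Req, Load}, add states with every successor in Z. Z1 = {Init, Idle, Halt, Err, Hold, Req, Load}; Z2 = {Init, Idle, Halt, Err, Hold, Req, Ack, Load}; fixed.
Sat(AF lock) = {Init, Idle, Halt, Err, Hold, Req, Ack, Load}
EG (AF lock): greatest fixpoint, start Z0 = {Init, Idle, Halt, Err, Hold, Req, Ack, Load}, keep only states in Sat with some successor in Z. Already a fixed point.
Sat(EG (AF lock)) = {Init, Idle, Halt, Err, Hold, Req, Ack, Load}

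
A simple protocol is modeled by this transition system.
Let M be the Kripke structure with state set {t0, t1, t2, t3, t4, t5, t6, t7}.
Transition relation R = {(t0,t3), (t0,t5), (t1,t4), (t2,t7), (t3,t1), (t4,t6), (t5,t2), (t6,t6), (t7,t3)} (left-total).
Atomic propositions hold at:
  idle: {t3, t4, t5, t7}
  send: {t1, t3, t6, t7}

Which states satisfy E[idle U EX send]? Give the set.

Sat(EX send) = {s : some successor in {t1, t3, t6, t7}} = {t0, t2, t3, t4, t6, t7}
E[idle U EX send]: least fixpoint, start Z0 = Sat(EX send) = {t0, t2, t3, t4, t6, t7}, add states in Sat(idle) with some successor in Z. Z1 = {t0, t2, t3, t4, t5, t6, t7}; fixed.
Sat(E[idle U EX send]) = {t0, t2, t3, t4, t5, t6, t7}

{t0, t2, t3, t4, t5, t6, t7}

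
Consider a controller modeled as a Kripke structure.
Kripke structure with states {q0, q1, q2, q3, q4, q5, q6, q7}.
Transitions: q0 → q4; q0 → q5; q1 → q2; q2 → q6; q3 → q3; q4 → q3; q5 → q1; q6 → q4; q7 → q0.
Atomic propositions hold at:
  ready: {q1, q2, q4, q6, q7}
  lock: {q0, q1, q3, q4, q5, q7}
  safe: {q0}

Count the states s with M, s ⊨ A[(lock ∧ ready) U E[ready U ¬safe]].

7

Sat(lock ∧ ready) = {q1, q4, q7}
Sat(¬safe) = {q1, q2, q3, q4, q5, q6, q7}
E[ready U ¬safe]: least fixpoint, start Z0 = Sat(¬safe) = {q1, q2, q3, q4, q5, q6, q7}, add states in Sat(ready) with some successor in Z. Already a fixed point.
Sat(E[ready U ¬safe]) = {q1, q2, q3, q4, q5, q6, q7}
A[(lock ∧ ready) U E[ready U ¬safe]]: least fixpoint, start Z0 = Sat(E[ready U ¬safe]) = {q1, q2, q3, q4, q5, q6, q7}, add states in Sat(lock ∧ ready) with every successor in Z. Already a fixed point.
Sat(A[(lock ∧ ready) U E[ready U ¬safe]]) = {q1, q2, q3, q4, q5, q6, q7}
|Sat(A[(lock ∧ ready) U E[ready U ¬safe]])| = |{q1, q2, q3, q4, q5, q6, q7}| = 7.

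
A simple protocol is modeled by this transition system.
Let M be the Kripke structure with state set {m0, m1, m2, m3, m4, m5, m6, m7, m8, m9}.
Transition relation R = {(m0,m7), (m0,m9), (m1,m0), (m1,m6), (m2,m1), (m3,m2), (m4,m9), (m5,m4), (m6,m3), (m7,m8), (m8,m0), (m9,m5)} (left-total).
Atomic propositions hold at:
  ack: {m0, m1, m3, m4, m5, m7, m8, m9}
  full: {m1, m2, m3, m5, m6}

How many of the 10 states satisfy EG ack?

EG ack: greatest fixpoint, start Z0 = {m0, m1, m3, m4, m5, m7, m8, m9}, keep only states in Sat with some successor in Z. Z1 = {m0, m1, m4, m5, m7, m8, m9}; fixed.
Sat(EG ack) = {m0, m1, m4, m5, m7, m8, m9}
|Sat(EG ack)| = |{m0, m1, m4, m5, m7, m8, m9}| = 7.

7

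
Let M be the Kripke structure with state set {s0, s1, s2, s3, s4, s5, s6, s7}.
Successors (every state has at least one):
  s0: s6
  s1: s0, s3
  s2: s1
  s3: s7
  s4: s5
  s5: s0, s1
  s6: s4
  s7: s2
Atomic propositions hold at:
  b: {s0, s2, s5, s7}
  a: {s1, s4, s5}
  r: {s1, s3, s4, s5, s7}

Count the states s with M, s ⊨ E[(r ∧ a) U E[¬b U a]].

4

Sat(r ∧ a) = {s1, s4, s5}
Sat(¬b) = {s1, s3, s4, s6}
E[¬b U a]: least fixpoint, start Z0 = Sat(a) = {s1, s4, s5}, add states in Sat(¬b) with some successor in Z. Z1 = {s1, s4, s5, s6}; fixed.
Sat(E[¬b U a]) = {s1, s4, s5, s6}
E[(r ∧ a) U E[¬b U a]]: least fixpoint, start Z0 = Sat(E[¬b U a]) = {s1, s4, s5, s6}, add states in Sat(r ∧ a) with some successor in Z. Already a fixed point.
Sat(E[(r ∧ a) U E[¬b U a]]) = {s1, s4, s5, s6}
|Sat(E[(r ∧ a) U E[¬b U a]])| = |{s1, s4, s5, s6}| = 4.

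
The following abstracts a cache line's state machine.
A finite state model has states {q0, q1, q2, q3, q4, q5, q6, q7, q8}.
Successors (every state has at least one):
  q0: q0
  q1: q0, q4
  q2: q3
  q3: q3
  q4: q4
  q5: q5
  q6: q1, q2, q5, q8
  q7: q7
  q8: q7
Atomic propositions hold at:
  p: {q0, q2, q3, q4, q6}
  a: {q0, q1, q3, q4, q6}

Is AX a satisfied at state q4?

Sat(AX a) = {s : every successor in {q0, q1, q3, q4, q6}} = {q0, q1, q2, q3, q4}
q4 ∈ Sat(AX a) = {q0, q1, q2, q3, q4}, so the formula holds at q4.

Yes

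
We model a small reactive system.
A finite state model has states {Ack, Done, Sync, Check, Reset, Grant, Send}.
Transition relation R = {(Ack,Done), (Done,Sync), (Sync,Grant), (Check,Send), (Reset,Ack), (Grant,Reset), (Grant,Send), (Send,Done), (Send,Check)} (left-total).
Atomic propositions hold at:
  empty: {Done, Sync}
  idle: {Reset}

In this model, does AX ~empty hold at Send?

Sat(~empty) = {Ack, Check, Reset, Grant, Send}
Sat(AX ~empty) = {s : every successor in {Ack, Check, Reset, Grant, Send}} = {Sync, Check, Reset, Grant}
Send ∉ Sat(AX ~empty) = {Sync, Check, Reset, Grant}, so the formula does not hold at Send.

No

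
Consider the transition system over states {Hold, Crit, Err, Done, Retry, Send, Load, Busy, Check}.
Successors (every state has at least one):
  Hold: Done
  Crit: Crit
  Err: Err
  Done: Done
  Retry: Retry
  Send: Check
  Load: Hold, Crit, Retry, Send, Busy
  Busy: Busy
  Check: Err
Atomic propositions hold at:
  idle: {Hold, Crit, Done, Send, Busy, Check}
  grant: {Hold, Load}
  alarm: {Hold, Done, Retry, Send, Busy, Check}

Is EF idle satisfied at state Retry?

EF idle: least fixpoint, start Z0 = {Hold, Crit, Done, Send, Busy, Check}, add states with some successor in Z. Z1 = {Hold, Crit, Done, Send, Load, Busy, Check}; fixed.
Sat(EF idle) = {Hold, Crit, Done, Send, Load, Busy, Check}
Retry ∉ Sat(EF idle) = {Hold, Crit, Done, Send, Load, Busy, Check}, so the formula does not hold at Retry.

No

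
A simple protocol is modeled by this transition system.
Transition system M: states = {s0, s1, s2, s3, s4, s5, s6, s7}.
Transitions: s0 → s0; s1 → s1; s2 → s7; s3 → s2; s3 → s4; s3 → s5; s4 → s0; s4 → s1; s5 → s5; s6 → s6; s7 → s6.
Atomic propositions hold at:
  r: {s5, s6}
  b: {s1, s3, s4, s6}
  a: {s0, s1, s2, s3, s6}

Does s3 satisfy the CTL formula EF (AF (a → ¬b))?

Sat(¬b) = {s0, s2, s5, s7}
Sat(a → ¬b) = {s0, s2, s4, s5, s7}
AF (a → ¬b): least fixpoint, start Z0 = {s0, s2, s4, s5, s7}, add states with every successor in Z. Z1 = {s0, s2, s3, s4, s5, s7}; fixed.
Sat(AF (a → ¬b)) = {s0, s2, s3, s4, s5, s7}
EF (AF (a → ¬b)): least fixpoint, start Z0 = {s0, s2, s3, s4, s5, s7}, add states with some successor in Z. Already a fixed point.
Sat(EF (AF (a → ¬b))) = {s0, s2, s3, s4, s5, s7}
s3 ∈ Sat(EF (AF (a → ¬b))) = {s0, s2, s3, s4, s5, s7}, so the formula holds at s3.

Yes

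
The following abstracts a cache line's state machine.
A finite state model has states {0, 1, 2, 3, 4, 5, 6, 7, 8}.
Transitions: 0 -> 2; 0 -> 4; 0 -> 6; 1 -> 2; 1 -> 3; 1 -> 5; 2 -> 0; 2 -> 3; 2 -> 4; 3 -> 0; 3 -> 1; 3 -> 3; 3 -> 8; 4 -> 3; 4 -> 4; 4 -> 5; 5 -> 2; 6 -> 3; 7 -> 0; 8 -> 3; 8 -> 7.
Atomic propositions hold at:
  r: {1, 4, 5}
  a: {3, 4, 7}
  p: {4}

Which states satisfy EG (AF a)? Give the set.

AF a: least fixpoint, start Z0 = {3, 4, 7}, add states with every successor in Z. Z1 = {3, 4, 6, 7, 8}; fixed.
Sat(AF a) = {3, 4, 6, 7, 8}
EG (AF a): greatest fixpoint, start Z0 = {3, 4, 6, 7, 8}, keep only states in Sat with some successor in Z. Z1 = {3, 4, 6, 8}; fixed.
Sat(EG (AF a)) = {3, 4, 6, 8}

{3, 4, 6, 8}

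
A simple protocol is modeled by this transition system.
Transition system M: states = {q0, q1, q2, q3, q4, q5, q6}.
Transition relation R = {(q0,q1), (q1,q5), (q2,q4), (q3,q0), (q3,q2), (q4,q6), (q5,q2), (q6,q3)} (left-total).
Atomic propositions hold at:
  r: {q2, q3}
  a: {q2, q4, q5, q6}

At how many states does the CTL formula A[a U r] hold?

A[a U r]: least fixpoint, start Z0 = Sat(r) = {q2, q3}, add states in Sat(a) with every successor in Z. Z1 = {q2, q3, q5, q6}; Z2 = {q2, q3, q4, q5, q6}; fixed.
Sat(A[a U r]) = {q2, q3, q4, q5, q6}
|Sat(A[a U r])| = |{q2, q3, q4, q5, q6}| = 5.

5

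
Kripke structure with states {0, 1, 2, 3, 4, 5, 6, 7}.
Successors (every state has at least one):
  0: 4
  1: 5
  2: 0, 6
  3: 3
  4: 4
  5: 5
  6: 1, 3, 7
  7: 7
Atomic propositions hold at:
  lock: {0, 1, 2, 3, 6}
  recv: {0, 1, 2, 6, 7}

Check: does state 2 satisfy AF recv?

Yes

AF recv: least fixpoint, start Z0 = {0, 1, 2, 6, 7}, add states with every successor in Z. Already a fixed point.
Sat(AF recv) = {0, 1, 2, 6, 7}
2 ∈ Sat(AF recv) = {0, 1, 2, 6, 7}, so the formula holds at 2.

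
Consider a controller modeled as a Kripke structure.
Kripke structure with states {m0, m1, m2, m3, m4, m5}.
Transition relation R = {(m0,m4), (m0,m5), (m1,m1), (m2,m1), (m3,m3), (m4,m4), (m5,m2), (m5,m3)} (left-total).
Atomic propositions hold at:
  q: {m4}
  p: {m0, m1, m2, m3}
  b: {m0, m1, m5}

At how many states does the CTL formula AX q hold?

Sat(AX q) = {s : every successor in {m4}} = {m4}
|Sat(AX q)| = |{m4}| = 1.

1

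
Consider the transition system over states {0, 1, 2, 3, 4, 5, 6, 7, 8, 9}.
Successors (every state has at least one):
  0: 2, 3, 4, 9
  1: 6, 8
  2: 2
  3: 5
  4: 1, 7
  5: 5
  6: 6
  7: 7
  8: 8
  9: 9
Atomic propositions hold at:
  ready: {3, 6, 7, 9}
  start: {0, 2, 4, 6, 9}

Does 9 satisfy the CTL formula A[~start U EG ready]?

Yes

Sat(~start) = {1, 3, 5, 7, 8}
EG ready: greatest fixpoint, start Z0 = {3, 6, 7, 9}, keep only states in Sat with some successor in Z. Z1 = {6, 7, 9}; fixed.
Sat(EG ready) = {6, 7, 9}
A[~start U EG ready]: least fixpoint, start Z0 = Sat(EG ready) = {6, 7, 9}, add states in Sat(~start) with every successor in Z. Already a fixed point.
Sat(A[~start U EG ready]) = {6, 7, 9}
9 ∈ Sat(A[~start U EG ready]) = {6, 7, 9}, so the formula holds at 9.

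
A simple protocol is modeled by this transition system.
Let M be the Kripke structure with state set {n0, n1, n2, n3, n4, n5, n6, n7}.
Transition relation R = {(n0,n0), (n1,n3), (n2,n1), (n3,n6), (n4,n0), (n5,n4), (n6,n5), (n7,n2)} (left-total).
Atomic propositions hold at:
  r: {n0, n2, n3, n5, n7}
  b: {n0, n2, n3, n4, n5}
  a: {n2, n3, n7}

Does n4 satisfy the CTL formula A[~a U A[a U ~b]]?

No

Sat(~a) = {n0, n1, n4, n5, n6}
Sat(~b) = {n1, n6, n7}
A[a U ~b]: least fixpoint, start Z0 = Sat(~b) = {n1, n6, n7}, add states in Sat(a) with every successor in Z. Z1 = {n1, n2, n3, n6, n7}; fixed.
Sat(A[a U ~b]) = {n1, n2, n3, n6, n7}
A[~a U A[a U ~b]]: least fixpoint, start Z0 = Sat(A[a U ~b]) = {n1, n2, n3, n6, n7}, add states in Sat(~a) with every successor in Z. Already a fixed point.
Sat(A[~a U A[a U ~b]]) = {n1, n2, n3, n6, n7}
n4 ∉ Sat(A[~a U A[a U ~b]]) = {n1, n2, n3, n6, n7}, so the formula does not hold at n4.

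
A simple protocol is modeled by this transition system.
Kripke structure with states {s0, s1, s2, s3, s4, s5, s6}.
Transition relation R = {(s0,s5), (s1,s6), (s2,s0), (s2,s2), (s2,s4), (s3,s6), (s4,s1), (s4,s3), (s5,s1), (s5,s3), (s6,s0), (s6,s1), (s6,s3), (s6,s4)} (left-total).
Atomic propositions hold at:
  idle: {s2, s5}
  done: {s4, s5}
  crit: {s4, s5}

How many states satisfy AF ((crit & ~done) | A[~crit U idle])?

3

Sat(~done) = {s0, s1, s2, s3, s6}
Sat(crit & ~done) = ∅
Sat(~crit) = {s0, s1, s2, s3, s6}
A[~crit U idle]: least fixpoint, start Z0 = Sat(idle) = {s2, s5}, add states in Sat(~crit) with every successor in Z. Z1 = {s0, s2, s5}; fixed.
Sat(A[~crit U idle]) = {s0, s2, s5}
Sat((crit & ~done) | A[~crit U idle]) = {s0, s2, s5}
AF ((crit & ~done) | A[~crit U idle]): least fixpoint, start Z0 = {s0, s2, s5}, add states with every successor in Z. Already a fixed point.
Sat(AF ((crit & ~done) | A[~crit U idle])) = {s0, s2, s5}
|Sat(AF ((crit & ~done) | A[~crit U idle]))| = |{s0, s2, s5}| = 3.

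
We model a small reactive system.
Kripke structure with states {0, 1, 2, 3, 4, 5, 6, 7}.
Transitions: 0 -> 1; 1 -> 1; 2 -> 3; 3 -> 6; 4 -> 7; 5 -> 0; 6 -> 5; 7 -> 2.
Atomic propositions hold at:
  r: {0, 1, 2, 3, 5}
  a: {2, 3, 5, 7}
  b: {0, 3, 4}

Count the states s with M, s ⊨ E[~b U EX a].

Sat(~b) = {1, 2, 5, 6, 7}
Sat(EX a) = {s : some successor in {2, 3, 5, 7}} = {2, 4, 6, 7}
E[~b U EX a]: least fixpoint, start Z0 = Sat(EX a) = {2, 4, 6, 7}, add states in Sat(~b) with some successor in Z. Already a fixed point.
Sat(E[~b U EX a]) = {2, 4, 6, 7}
|Sat(E[~b U EX a])| = |{2, 4, 6, 7}| = 4.

4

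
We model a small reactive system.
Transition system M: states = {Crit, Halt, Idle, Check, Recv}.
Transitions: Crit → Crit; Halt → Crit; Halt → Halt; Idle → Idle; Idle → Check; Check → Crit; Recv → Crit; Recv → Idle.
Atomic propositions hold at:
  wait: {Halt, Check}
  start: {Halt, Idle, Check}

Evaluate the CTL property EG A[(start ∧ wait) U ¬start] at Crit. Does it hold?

Sat(start ∧ wait) = {Halt, Check}
Sat(¬start) = {Crit, Recv}
A[(start ∧ wait) U ¬start]: least fixpoint, start Z0 = Sat(¬start) = {Crit, Recv}, add states in Sat(start ∧ wait) with every successor in Z. Z1 = {Crit, Check, Recv}; fixed.
Sat(A[(start ∧ wait) U ¬start]) = {Crit, Check, Recv}
EG A[(start ∧ wait) U ¬start]: greatest fixpoint, start Z0 = {Crit, Check, Recv}, keep only states in Sat with some successor in Z. Already a fixed point.
Sat(EG A[(start ∧ wait) U ¬start]) = {Crit, Check, Recv}
Crit ∈ Sat(EG A[(start ∧ wait) U ¬start]) = {Crit, Check, Recv}, so the formula holds at Crit.

Yes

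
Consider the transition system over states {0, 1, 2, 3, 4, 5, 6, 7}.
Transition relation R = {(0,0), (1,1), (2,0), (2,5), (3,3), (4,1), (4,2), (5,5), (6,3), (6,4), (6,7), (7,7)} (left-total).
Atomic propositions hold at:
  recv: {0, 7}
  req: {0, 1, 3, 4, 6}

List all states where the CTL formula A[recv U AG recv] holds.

{0, 7}

AG recv: greatest fixpoint, start Z0 = {0, 7}, keep only states in Sat with every successor in Z. Already a fixed point.
Sat(AG recv) = {0, 7}
A[recv U AG recv]: least fixpoint, start Z0 = Sat(AG recv) = {0, 7}, add states in Sat(recv) with every successor in Z. Already a fixed point.
Sat(A[recv U AG recv]) = {0, 7}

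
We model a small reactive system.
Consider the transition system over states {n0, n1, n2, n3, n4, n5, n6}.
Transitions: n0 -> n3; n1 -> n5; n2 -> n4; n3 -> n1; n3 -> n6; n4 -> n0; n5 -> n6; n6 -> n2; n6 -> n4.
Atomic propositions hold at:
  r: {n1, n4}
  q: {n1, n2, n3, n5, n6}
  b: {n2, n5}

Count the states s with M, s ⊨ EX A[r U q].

A[r U q]: least fixpoint, start Z0 = Sat(q) = {n1, n2, n3, n5, n6}, add states in Sat(r) with every successor in Z. Already a fixed point.
Sat(A[r U q]) = {n1, n2, n3, n5, n6}
Sat(EX A[r U q]) = {s : some successor in {n1, n2, n3, n5, n6}} = {n0, n1, n3, n5, n6}
|Sat(EX A[r U q])| = |{n0, n1, n3, n5, n6}| = 5.

5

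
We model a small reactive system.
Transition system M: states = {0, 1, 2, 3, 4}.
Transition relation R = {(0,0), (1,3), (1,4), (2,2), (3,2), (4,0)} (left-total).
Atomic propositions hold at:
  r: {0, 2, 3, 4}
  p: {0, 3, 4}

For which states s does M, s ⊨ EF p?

{0, 1, 3, 4}

EF p: least fixpoint, start Z0 = {0, 3, 4}, add states with some successor in Z. Z1 = {0, 1, 3, 4}; fixed.
Sat(EF p) = {0, 1, 3, 4}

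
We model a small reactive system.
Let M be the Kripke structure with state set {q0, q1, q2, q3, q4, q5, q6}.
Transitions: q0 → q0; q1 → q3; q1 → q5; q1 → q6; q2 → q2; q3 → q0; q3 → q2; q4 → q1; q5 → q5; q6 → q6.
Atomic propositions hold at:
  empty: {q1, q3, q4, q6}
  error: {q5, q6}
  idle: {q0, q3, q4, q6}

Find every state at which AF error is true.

AF error: least fixpoint, start Z0 = {q5, q6}, add states with every successor in Z. Already a fixed point.
Sat(AF error) = {q5, q6}

{q5, q6}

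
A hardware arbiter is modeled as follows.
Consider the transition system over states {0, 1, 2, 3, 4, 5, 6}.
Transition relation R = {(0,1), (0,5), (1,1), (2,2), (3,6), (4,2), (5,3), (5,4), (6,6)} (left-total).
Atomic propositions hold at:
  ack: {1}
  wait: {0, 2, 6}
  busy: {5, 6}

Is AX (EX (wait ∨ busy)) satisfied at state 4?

Sat(wait ∨ busy) = {0, 2, 5, 6}
Sat(EX (wait ∨ busy)) = {s : some successor in {0, 2, 5, 6}} = {0, 2, 3, 4, 6}
Sat(AX (EX (wait ∨ busy))) = {s : every successor in {0, 2, 3, 4, 6}} = {2, 3, 4, 5, 6}
4 ∈ Sat(AX (EX (wait ∨ busy))) = {2, 3, 4, 5, 6}, so the formula holds at 4.

Yes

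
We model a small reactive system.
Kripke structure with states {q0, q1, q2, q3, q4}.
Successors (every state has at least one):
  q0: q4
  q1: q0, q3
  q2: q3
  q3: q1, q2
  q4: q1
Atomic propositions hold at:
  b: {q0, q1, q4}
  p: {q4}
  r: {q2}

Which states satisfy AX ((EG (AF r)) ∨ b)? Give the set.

{q0, q4}

AF r: least fixpoint, start Z0 = {q2}, add states with every successor in Z. Already a fixed point.
Sat(AF r) = {q2}
EG (AF r): greatest fixpoint, start Z0 = {q2}, keep only states in Sat with some successor in Z. Z1 = ∅; fixed.
Sat(EG (AF r)) = ∅
Sat((EG (AF r)) ∨ b) = {q0, q1, q4}
Sat(AX ((EG (AF r)) ∨ b)) = {s : every successor in {q0, q1, q4}} = {q0, q4}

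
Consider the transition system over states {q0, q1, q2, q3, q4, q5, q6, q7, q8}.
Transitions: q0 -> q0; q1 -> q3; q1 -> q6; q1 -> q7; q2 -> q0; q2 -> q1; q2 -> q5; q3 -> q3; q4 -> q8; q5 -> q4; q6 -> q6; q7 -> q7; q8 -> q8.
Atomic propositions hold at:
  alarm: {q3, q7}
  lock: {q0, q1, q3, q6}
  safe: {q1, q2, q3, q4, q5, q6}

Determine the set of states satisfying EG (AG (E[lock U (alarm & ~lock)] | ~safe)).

Sat(~lock) = {q2, q4, q5, q7, q8}
Sat(alarm & ~lock) = {q7}
E[lock U (alarm & ~lock)]: least fixpoint, start Z0 = Sat((alarm & ~lock)) = {q7}, add states in Sat(lock) with some successor in Z. Z1 = {q1, q7}; fixed.
Sat(E[lock U (alarm & ~lock)]) = {q1, q7}
Sat(~safe) = {q0, q7, q8}
Sat(E[lock U (alarm & ~lock)] | ~safe) = {q0, q1, q7, q8}
AG (E[lock U (alarm & ~lock)] | ~safe): greatest fixpoint, start Z0 = {q0, q1, q7, q8}, keep only states in Sat with every successor in Z. Z1 = {q0, q7, q8}; fixed.
Sat(AG (E[lock U (alarm & ~lock)] | ~safe)) = {q0, q7, q8}
EG (AG (E[lock U (alarm & ~lock)] | ~safe)): greatest fixpoint, start Z0 = {q0, q7, q8}, keep only states in Sat with some successor in Z. Already a fixed point.
Sat(EG (AG (E[lock U (alarm & ~lock)] | ~safe))) = {q0, q7, q8}

{q0, q7, q8}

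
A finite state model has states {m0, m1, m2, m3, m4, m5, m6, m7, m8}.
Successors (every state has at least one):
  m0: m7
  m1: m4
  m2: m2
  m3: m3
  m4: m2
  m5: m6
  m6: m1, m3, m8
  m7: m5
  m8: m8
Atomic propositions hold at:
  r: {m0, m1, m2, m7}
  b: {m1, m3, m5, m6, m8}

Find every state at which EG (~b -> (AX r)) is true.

{m1, m2, m3, m4, m5, m6, m8}

Sat(~b) = {m0, m2, m4, m7}
Sat(AX r) = {s : every successor in {m0, m1, m2, m7}} = {m0, m2, m4}
Sat(~b -> (AX r)) = {m0, m1, m2, m3, m4, m5, m6, m8}
EG (~b -> (AX r)): greatest fixpoint, start Z0 = {m0, m1, m2, m3, m4, m5, m6, m8}, keep only states in Sat with some successor in Z. Z1 = {m1, m2, m3, m4, m5, m6, m8}; fixed.
Sat(EG (~b -> (AX r))) = {m1, m2, m3, m4, m5, m6, m8}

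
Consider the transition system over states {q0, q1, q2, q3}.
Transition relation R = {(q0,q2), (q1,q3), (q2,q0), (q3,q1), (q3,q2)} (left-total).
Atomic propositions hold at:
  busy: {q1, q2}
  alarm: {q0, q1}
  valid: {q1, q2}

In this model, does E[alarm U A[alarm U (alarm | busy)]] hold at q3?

Sat(alarm | busy) = {q0, q1, q2}
A[alarm U (alarm | busy)]: least fixpoint, start Z0 = Sat((alarm | busy)) = {q0, q1, q2}, add states in Sat(alarm) with every successor in Z. Already a fixed point.
Sat(A[alarm U (alarm | busy)]) = {q0, q1, q2}
E[alarm U A[alarm U (alarm | busy)]]: least fixpoint, start Z0 = Sat(A[alarm U (alarm | busy)]) = {q0, q1, q2}, add states in Sat(alarm) with some successor in Z. Already a fixed point.
Sat(E[alarm U A[alarm U (alarm | busy)]]) = {q0, q1, q2}
q3 ∉ Sat(E[alarm U A[alarm U (alarm | busy)]]) = {q0, q1, q2}, so the formula does not hold at q3.

No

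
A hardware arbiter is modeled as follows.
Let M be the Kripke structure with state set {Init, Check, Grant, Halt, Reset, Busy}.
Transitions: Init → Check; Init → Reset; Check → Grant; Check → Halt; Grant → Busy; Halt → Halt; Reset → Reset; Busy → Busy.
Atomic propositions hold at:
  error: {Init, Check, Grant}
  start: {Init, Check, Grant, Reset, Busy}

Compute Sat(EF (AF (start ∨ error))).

{Init, Check, Grant, Reset, Busy}

Sat(start ∨ error) = {Init, Check, Grant, Reset, Busy}
AF (start ∨ error): least fixpoint, start Z0 = {Init, Check, Grant, Reset, Busy}, add states with every successor in Z. Already a fixed point.
Sat(AF (start ∨ error)) = {Init, Check, Grant, Reset, Busy}
EF (AF (start ∨ error)): least fixpoint, start Z0 = {Init, Check, Grant, Reset, Busy}, add states with some successor in Z. Already a fixed point.
Sat(EF (AF (start ∨ error))) = {Init, Check, Grant, Reset, Busy}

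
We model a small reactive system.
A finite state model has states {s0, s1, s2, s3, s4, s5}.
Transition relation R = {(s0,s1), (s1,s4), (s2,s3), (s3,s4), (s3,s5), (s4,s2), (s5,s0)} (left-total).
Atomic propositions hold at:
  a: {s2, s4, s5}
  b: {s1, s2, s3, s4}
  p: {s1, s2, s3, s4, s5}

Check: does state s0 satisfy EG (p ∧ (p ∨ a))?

Sat(p ∨ a) = {s1, s2, s3, s4, s5}
Sat(p ∧ (p ∨ a)) = {s1, s2, s3, s4, s5}
EG (p ∧ (p ∨ a)): greatest fixpoint, start Z0 = {s1, s2, s3, s4, s5}, keep only states in Sat with some successor in Z. Z1 = {s1, s2, s3, s4}; fixed.
Sat(EG (p ∧ (p ∨ a))) = {s1, s2, s3, s4}
s0 ∉ Sat(EG (p ∧ (p ∨ a))) = {s1, s2, s3, s4}, so the formula does not hold at s0.

No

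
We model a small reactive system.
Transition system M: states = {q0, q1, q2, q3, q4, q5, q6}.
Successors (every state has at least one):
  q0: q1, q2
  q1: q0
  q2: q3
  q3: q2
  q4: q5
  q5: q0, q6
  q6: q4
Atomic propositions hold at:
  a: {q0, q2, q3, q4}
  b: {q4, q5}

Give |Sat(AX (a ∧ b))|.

Sat(a ∧ b) = {q4}
Sat(AX (a ∧ b)) = {s : every successor in {q4}} = {q6}
|Sat(AX (a ∧ b))| = |{q6}| = 1.

1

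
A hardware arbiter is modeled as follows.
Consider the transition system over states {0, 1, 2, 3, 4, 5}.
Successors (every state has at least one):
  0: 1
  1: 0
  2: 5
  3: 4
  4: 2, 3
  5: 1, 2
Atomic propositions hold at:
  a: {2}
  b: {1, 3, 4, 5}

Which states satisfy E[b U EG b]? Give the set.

EG b: greatest fixpoint, start Z0 = {1, 3, 4, 5}, keep only states in Sat with some successor in Z. Z1 = {3, 4, 5}; Z2 = {3, 4}; fixed.
Sat(EG b) = {3, 4}
E[b U EG b]: least fixpoint, start Z0 = Sat(EG b) = {3, 4}, add states in Sat(b) with some successor in Z. Already a fixed point.
Sat(E[b U EG b]) = {3, 4}

{3, 4}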